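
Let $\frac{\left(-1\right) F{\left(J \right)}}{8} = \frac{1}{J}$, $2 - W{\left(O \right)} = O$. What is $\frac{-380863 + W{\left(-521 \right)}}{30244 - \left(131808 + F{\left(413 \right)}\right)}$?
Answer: $\frac{39270105}{10486481} \approx 3.7448$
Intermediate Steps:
$W{\left(O \right)} = 2 - O$
$F{\left(J \right)} = - \frac{8}{J}$
$\frac{-380863 + W{\left(-521 \right)}}{30244 - \left(131808 + F{\left(413 \right)}\right)} = \frac{-380863 + \left(2 - -521\right)}{30244 - \left(131808 - \frac{8}{413}\right)} = \frac{-380863 + \left(2 + 521\right)}{30244 - \left(131808 - \frac{8}{413}\right)} = \frac{-380863 + 523}{30244 - \frac{54436696}{413}} = - \frac{380340}{30244 + \left(-131808 + \frac{8}{413}\right)} = - \frac{380340}{30244 - \frac{54436696}{413}} = - \frac{380340}{- \frac{41945924}{413}} = \left(-380340\right) \left(- \frac{413}{41945924}\right) = \frac{39270105}{10486481}$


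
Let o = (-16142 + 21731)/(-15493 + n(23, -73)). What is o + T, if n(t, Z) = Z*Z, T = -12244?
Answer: -41484535/3388 ≈ -12245.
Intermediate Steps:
n(t, Z) = Z²
o = -1863/3388 (o = (-16142 + 21731)/(-15493 + (-73)²) = 5589/(-15493 + 5329) = 5589/(-10164) = 5589*(-1/10164) = -1863/3388 ≈ -0.54988)
o + T = -1863/3388 - 12244 = -41484535/3388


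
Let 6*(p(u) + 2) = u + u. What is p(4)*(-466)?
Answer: 932/3 ≈ 310.67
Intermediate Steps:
p(u) = -2 + u/3 (p(u) = -2 + (u + u)/6 = -2 + (2*u)/6 = -2 + u/3)
p(4)*(-466) = (-2 + (⅓)*4)*(-466) = (-2 + 4/3)*(-466) = -⅔*(-466) = 932/3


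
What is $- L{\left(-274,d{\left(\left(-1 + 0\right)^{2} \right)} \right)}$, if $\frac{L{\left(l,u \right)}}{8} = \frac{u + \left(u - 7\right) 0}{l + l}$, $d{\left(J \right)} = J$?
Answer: $\frac{2}{137} \approx 0.014599$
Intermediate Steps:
$L{\left(l,u \right)} = \frac{4 u}{l}$ ($L{\left(l,u \right)} = 8 \frac{u + \left(u - 7\right) 0}{l + l} = 8 \frac{u + \left(-7 + u\right) 0}{2 l} = 8 \left(u + 0\right) \frac{1}{2 l} = 8 u \frac{1}{2 l} = 8 \frac{u}{2 l} = \frac{4 u}{l}$)
$- L{\left(-274,d{\left(\left(-1 + 0\right)^{2} \right)} \right)} = - \frac{4 \left(-1 + 0\right)^{2}}{-274} = - \frac{4 \left(-1\right)^{2} \left(-1\right)}{274} = - \frac{4 \cdot 1 \left(-1\right)}{274} = \left(-1\right) \left(- \frac{2}{137}\right) = \frac{2}{137}$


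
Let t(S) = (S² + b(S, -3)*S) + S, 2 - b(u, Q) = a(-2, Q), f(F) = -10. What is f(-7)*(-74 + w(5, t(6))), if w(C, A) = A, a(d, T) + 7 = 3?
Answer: -40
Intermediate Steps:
a(d, T) = -4 (a(d, T) = -7 + 3 = -4)
b(u, Q) = 6 (b(u, Q) = 2 - 1*(-4) = 2 + 4 = 6)
t(S) = S² + 7*S (t(S) = (S² + 6*S) + S = S² + 7*S)
f(-7)*(-74 + w(5, t(6))) = -10*(-74 + 6*(7 + 6)) = -10*(-74 + 6*13) = -10*(-74 + 78) = -10*4 = -40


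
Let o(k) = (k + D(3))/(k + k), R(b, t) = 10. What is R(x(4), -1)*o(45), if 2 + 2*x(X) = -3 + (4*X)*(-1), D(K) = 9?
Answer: 6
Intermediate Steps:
x(X) = -5/2 - 2*X (x(X) = -1 + (-3 + (4*X)*(-1))/2 = -1 + (-3 - 4*X)/2 = -1 + (-3/2 - 2*X) = -5/2 - 2*X)
o(k) = (9 + k)/(2*k) (o(k) = (k + 9)/(k + k) = (9 + k)/((2*k)) = (9 + k)*(1/(2*k)) = (9 + k)/(2*k))
R(x(4), -1)*o(45) = 10*((½)*(9 + 45)/45) = 10*((½)*(1/45)*54) = 10*(⅗) = 6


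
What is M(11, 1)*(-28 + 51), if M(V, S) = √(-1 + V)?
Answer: 23*√10 ≈ 72.732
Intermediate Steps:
M(11, 1)*(-28 + 51) = √(-1 + 11)*(-28 + 51) = √10*23 = 23*√10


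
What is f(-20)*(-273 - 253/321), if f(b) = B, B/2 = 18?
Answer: -1054632/107 ≈ -9856.4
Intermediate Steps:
B = 36 (B = 2*18 = 36)
f(b) = 36
f(-20)*(-273 - 253/321) = 36*(-273 - 253/321) = 36*(-87886/321) = -1054632/107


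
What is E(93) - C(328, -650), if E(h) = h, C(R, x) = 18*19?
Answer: -249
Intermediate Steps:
C(R, x) = 342
E(93) - C(328, -650) = 93 - 1*342 = 93 - 342 = -249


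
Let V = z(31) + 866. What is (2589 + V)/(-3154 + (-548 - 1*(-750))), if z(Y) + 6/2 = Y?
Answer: -387/328 ≈ -1.1799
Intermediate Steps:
z(Y) = -3 + Y
V = 894 (V = (-3 + 31) + 866 = 28 + 866 = 894)
(2589 + V)/(-3154 + (-548 - 1*(-750))) = (2589 + 894)/(-3154 + (-548 - 1*(-750))) = 3483/(-3154 + (-548 + 750)) = 3483/(-3154 + 202) = 3483/(-2952) = 3483*(-1/2952) = -387/328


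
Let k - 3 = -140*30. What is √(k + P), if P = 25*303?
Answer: √3378 ≈ 58.121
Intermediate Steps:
P = 7575
k = -4197 (k = 3 - 140*30 = 3 - 4200 = -4197)
√(k + P) = √(-4197 + 7575) = √3378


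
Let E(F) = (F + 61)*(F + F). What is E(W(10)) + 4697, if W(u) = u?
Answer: 6117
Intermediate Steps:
E(F) = 2*F*(61 + F) (E(F) = (61 + F)*(2*F) = 2*F*(61 + F))
E(W(10)) + 4697 = 2*10*(61 + 10) + 4697 = 2*10*71 + 4697 = 1420 + 4697 = 6117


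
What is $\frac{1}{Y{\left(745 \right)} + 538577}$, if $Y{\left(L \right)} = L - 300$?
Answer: $\frac{1}{539022} \approx 1.8552 \cdot 10^{-6}$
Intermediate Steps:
$Y{\left(L \right)} = -300 + L$
$\frac{1}{Y{\left(745 \right)} + 538577} = \frac{1}{\left(-300 + 745\right) + 538577} = \frac{1}{445 + 538577} = \frac{1}{539022}$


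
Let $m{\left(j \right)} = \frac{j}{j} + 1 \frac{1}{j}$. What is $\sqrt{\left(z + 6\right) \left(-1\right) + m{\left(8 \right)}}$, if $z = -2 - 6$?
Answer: $\frac{5 \sqrt{2}}{4} \approx 1.7678$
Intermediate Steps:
$z = -8$ ($z = -2 - 6 = -8$)
$m{\left(j \right)} = 1 + \frac{1}{j}$
$\sqrt{\left(z + 6\right) \left(-1\right) + m{\left(8 \right)}} = \sqrt{\left(-8 + 6\right) \left(-1\right) + \frac{1 + 8}{8}} = \sqrt{\left(-2\right) \left(-1\right) + \frac{1}{8} \cdot 9} = \sqrt{2 + \frac{9}{8}} = \sqrt{\frac{25}{8}} = \frac{5 \sqrt{2}}{4}$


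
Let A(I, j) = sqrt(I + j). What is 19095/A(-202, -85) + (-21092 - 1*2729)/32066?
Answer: -23821/32066 - 19095*I*sqrt(287)/287 ≈ -0.74287 - 1127.1*I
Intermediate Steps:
19095/A(-202, -85) + (-21092 - 1*2729)/32066 = 19095/(sqrt(-202 - 85)) + (-21092 - 1*2729)/32066 = 19095/(sqrt(-287)) + (-21092 - 2729)*(1/32066) = 19095/((I*sqrt(287))) - 23821*1/32066 = 19095*(-I*sqrt(287)/287) - 23821/32066 = -19095*I*sqrt(287)/287 - 23821/32066 = -23821/32066 - 19095*I*sqrt(287)/287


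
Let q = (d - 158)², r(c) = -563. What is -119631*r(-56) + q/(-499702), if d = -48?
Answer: 16828027743085/249851 ≈ 6.7352e+7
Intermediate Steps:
q = 42436 (q = (-48 - 158)² = (-206)² = 42436)
-119631*r(-56) + q/(-499702) = -119631/(1/(-563)) + 42436/(-499702) = -119631/(-1/563) + 42436*(-1/499702) = -119631*(-563) - 21218/249851 = 67352253 - 21218/249851 = 16828027743085/249851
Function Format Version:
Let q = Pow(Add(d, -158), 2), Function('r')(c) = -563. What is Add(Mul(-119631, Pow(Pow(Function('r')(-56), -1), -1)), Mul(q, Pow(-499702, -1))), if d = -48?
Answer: Rational(16828027743085, 249851) ≈ 6.7352e+7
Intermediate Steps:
q = 42436 (q = Pow(Add(-48, -158), 2) = Pow(-206, 2) = 42436)
Add(Mul(-119631, Pow(Pow(Function('r')(-56), -1), -1)), Mul(q, Pow(-499702, -1))) = Add(Mul(-119631, Pow(Pow(-563, -1), -1)), Mul(42436, Pow(-499702, -1))) = Add(Mul(-119631, Pow(Rational(-1, 563), -1)), Mul(42436, Rational(-1, 499702))) = Add(Mul(-119631, -563), Rational(-21218, 249851)) = Add(67352253, Rational(-21218, 249851)) = Rational(16828027743085, 249851)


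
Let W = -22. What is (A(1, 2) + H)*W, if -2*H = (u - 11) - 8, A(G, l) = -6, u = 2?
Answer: -55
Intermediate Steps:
H = 17/2 (H = -((2 - 11) - 8)/2 = -(-9 - 8)/2 = -1/2*(-17) = 17/2 ≈ 8.5000)
(A(1, 2) + H)*W = (-6 + 17/2)*(-22) = (5/2)*(-22) = -55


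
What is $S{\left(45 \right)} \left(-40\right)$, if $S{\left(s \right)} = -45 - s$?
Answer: $3600$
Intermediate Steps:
$S{\left(45 \right)} \left(-40\right) = \left(-45 - 45\right) \left(-40\right) = \left(-90\right) \left(-40\right) = 3600$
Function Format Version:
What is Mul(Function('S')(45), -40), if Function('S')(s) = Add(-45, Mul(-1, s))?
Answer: 3600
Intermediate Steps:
Mul(Function('S')(45), -40) = Mul(Add(-45, Mul(-1, 45)), -40) = Mul(Add(-45, -45), -40) = Mul(-90, -40) = 3600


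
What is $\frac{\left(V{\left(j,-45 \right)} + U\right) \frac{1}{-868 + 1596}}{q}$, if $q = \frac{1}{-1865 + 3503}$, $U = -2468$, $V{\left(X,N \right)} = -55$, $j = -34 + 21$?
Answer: $- \frac{22707}{4} \approx -5676.8$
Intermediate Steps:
$j = -13$
$q = \frac{1}{1638} \approx 0.0006105$
$\frac{\left(V{\left(j,-45 \right)} + U\right) \frac{1}{-868 + 1596}}{q} = \frac{-55 - 2468}{-868 + 1596} \frac{1}{\frac{1}{1638}} = - \frac{2523}{728} \cdot 1638 = \left(-2523\right) \frac{1}{728} \cdot 1638 = \left(- \frac{2523}{728}\right) 1638 = - \frac{22707}{4}$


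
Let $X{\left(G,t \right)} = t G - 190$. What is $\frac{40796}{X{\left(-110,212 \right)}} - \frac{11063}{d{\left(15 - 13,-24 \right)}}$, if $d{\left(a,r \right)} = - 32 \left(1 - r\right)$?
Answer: $\frac{22745433}{1880800} \approx 12.093$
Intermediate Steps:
$X{\left(G,t \right)} = -190 + G t$ ($X{\left(G,t \right)} = G t - 190 = -190 + G t$)
$d{\left(a,r \right)} = -32 + 32 r$
$\frac{40796}{X{\left(-110,212 \right)}} - \frac{11063}{d{\left(15 - 13,-24 \right)}} = \frac{40796}{-190 - 23320} - \frac{11063}{-32 + 32 \left(-24\right)} = \frac{40796}{-190 - 23320} - \frac{11063}{-32 - 768} = \frac{40796}{-23510} - \frac{11063}{-800} = 40796 \left(- \frac{1}{23510}\right) - - \frac{11063}{800} = - \frac{20398}{11755} + \frac{11063}{800} = \frac{22745433}{1880800}$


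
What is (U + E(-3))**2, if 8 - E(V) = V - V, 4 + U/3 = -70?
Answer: 45796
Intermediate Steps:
U = -222 (U = -12 + 3*(-70) = -12 - 210 = -222)
E(V) = 8 (E(V) = 8 - (V - V) = 8 - 1*0 = 8 + 0 = 8)
(U + E(-3))**2 = (-222 + 8)**2 = (-214)**2 = 45796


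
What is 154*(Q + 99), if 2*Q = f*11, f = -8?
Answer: 8470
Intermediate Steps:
Q = -44 (Q = (-8*11)/2 = (½)*(-88) = -44)
154*(Q + 99) = 154*(-44 + 99) = 154*55 = 8470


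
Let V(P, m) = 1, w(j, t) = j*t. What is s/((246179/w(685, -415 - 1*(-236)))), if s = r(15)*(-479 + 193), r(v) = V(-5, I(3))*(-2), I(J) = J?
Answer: -70135780/246179 ≈ -284.90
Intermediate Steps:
r(v) = -2 (r(v) = 1*(-2) = -2)
s = 572 (s = -2*(-479 + 193) = -2*(-286) = 572)
s/((246179/w(685, -415 - 1*(-236)))) = 572/((246179/((685*(-415 - 1*(-236)))))) = 572/((246179/((685*(-415 + 236))))) = 572/((246179/((685*(-179))))) = 572/((246179/(-122615))) = 572/((246179*(-1/122615))) = 572/(-246179/122615) = 572*(-122615/246179) = -70135780/246179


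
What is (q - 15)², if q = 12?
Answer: 9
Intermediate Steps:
(q - 15)² = (12 - 15)² = (-3)² = 9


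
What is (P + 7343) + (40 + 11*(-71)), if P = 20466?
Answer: 27068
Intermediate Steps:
(P + 7343) + (40 + 11*(-71)) = (20466 + 7343) + (40 + 11*(-71)) = 27809 + (40 - 781) = 27809 - 741 = 27068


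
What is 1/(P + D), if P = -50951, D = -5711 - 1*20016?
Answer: -1/76678 ≈ -1.3042e-5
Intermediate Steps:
D = -25727 (D = -5711 - 20016 = -25727)
1/(P + D) = 1/(-50951 - 25727) = 1/(-76678) = -1/76678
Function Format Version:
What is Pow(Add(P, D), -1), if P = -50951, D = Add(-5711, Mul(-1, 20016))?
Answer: Rational(-1, 76678) ≈ -1.3042e-5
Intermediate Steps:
D = -25727 (D = Add(-5711, -20016) = -25727)
Pow(Add(P, D), -1) = Pow(Add(-50951, -25727), -1) = Pow(-76678, -1) = Rational(-1, 76678)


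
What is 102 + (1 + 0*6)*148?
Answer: 250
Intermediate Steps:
102 + (1 + 0*6)*148 = 102 + (1 + 0)*148 = 102 + 1*148 = 102 + 148 = 250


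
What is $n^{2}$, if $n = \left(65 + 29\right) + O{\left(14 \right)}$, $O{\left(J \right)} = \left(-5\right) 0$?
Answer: $8836$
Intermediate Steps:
$O{\left(J \right)} = 0$
$n = 94$ ($n = \left(65 + 29\right) + 0 = 94 + 0 = 94$)
$n^{2} = 94^{2} = 8836$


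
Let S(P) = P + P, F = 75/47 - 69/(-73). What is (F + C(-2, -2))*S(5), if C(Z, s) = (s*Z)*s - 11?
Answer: -564710/3431 ≈ -164.59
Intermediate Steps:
C(Z, s) = -11 + Z*s**2 (C(Z, s) = (Z*s)*s - 11 = Z*s**2 - 11 = -11 + Z*s**2)
F = 8718/3431 (F = 75*(1/47) - 69*(-1/73) = 75/47 + 69/73 = 8718/3431 ≈ 2.5410)
S(P) = 2*P
(F + C(-2, -2))*S(5) = (8718/3431 + (-11 - 2*(-2)**2))*(2*5) = (8718/3431 + (-11 - 2*4))*10 = (8718/3431 + (-11 - 8))*10 = (8718/3431 - 19)*10 = -56471/3431*10 = -564710/3431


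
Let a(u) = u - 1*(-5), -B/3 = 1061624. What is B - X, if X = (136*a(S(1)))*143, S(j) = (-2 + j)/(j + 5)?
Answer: -9836612/3 ≈ -3.2789e+6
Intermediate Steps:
B = -3184872 (B = -3*1061624 = -3184872)
S(j) = (-2 + j)/(5 + j)
a(u) = 5 + u (a(u) = u + 5 = 5 + u)
X = 281996/3 (X = (136*(5 + (-2 + 1)/(5 + 1)))*143 = (136*(5 - 1/6))*143 = (136*(29/6))*143 = (1972/3)*143 = 281996/3 ≈ 93999.)
B - X = -3184872 - 1*281996/3 = -3184872 - 281996/3 = -9836612/3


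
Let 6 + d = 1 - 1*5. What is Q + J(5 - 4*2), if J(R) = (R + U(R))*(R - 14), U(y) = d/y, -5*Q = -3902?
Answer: 11621/15 ≈ 774.73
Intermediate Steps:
d = -10 (d = -6 + (1 - 1*5) = -6 + (1 - 5) = -6 - 4 = -10)
Q = 3902/5 (Q = -⅕*(-3902) = 3902/5 ≈ 780.40)
U(y) = -10/y
J(R) = (-14 + R)*(R - 10/R) (J(R) = (R - 10/R)*(R - 14) = (R - 10/R)*(-14 + R) = (-14 + R)*(R - 10/R))
Q + J(5 - 4*2) = 3902/5 + (-10 + (5 - 4*2)² - 14*(5 - 4*2) + 140/(5 - 4*2)) = 3902/5 + (-10 + (5 - 8)² - 14*(5 - 8) + 140/(5 - 8)) = 3902/5 + (-10 + (-3)² - 14*(-3) + 140/(-3)) = 3902/5 + (-10 + 9 + 42 + 140*(-⅓)) = 3902/5 + (-10 + 9 + 42 - 140/3) = 3902/5 - 17/3 = 11621/15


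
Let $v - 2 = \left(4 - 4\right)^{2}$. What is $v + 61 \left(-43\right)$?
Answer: $-2621$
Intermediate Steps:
$v = 2$ ($v = 2 + \left(4 - 4\right)^{2} = 2 + 0^{2} = 2 + 0 = 2$)
$v + 61 \left(-43\right) = 2 + 61 \left(-43\right) = 2 - 2623 = -2621$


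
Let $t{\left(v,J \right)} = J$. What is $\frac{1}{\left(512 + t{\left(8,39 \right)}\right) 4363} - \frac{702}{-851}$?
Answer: $\frac{1687617977}{2045815063} \approx 0.82491$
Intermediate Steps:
$\frac{1}{\left(512 + t{\left(8,39 \right)}\right) 4363} - \frac{702}{-851} = \frac{1}{\left(512 + 39\right) 4363} - \frac{702}{-851} = \frac{1}{551} \cdot \frac{1}{4363} - - \frac{702}{851} = \frac{1}{551} \cdot \frac{1}{4363} + \frac{702}{851} = \frac{1}{2404013} + \frac{702}{851} = \frac{1687617977}{2045815063}$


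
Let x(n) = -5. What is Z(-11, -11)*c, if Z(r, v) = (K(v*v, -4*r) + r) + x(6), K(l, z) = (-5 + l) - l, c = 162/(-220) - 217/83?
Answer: 642453/9130 ≈ 70.367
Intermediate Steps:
c = -30593/9130 (c = 162*(-1/220) - 217*1/83 = -81/110 - 217/83 = -30593/9130 ≈ -3.3508)
K(l, z) = -5
Z(r, v) = -10 + r (Z(r, v) = (-5 + r) - 5 = -10 + r)
Z(-11, -11)*c = (-10 - 11)*(-30593/9130) = -21*(-30593/9130) = 642453/9130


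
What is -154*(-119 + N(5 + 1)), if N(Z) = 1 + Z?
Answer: 17248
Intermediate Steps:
-154*(-119 + N(5 + 1)) = -154*(-119 + (1 + (5 + 1))) = -154*(-119 + (1 + 6)) = -154*(-119 + 7) = -154*(-112) = 17248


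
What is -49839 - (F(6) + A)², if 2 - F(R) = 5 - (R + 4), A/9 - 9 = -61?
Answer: -262360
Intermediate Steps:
A = -468 (A = 81 + 9*(-61) = 81 - 549 = -468)
F(R) = 1 + R (F(R) = 2 - (5 - (R + 4)) = 2 - (5 - (4 + R)) = 2 - (5 + (-4 - R)) = 2 - (1 - R) = 2 + (-1 + R) = 1 + R)
-49839 - (F(6) + A)² = -49839 - ((1 + 6) - 468)² = -49839 - (7 - 468)² = -49839 - 1*(-461)² = -49839 - 1*212521 = -49839 - 212521 = -262360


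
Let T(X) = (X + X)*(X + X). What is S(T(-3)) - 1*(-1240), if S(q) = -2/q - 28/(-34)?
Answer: 379675/306 ≈ 1240.8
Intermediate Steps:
T(X) = 4*X**2 (T(X) = (2*X)*(2*X) = 4*X**2)
S(q) = 14/17 - 2/q (S(q) = -2/q - 28*(-1/34) = -2/q + 14/17 = 14/17 - 2/q)
S(T(-3)) - 1*(-1240) = (14/17 - 2/(4*(-3)**2)) - 1*(-1240) = (14/17 - 2/(4*9)) + 1240 = (14/17 - 2/36) + 1240 = (14/17 - 2*1/36) + 1240 = (14/17 - 1/18) + 1240 = 235/306 + 1240 = 379675/306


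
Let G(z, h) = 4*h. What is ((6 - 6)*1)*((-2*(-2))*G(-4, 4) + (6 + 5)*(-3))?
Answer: 0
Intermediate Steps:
((6 - 6)*1)*((-2*(-2))*G(-4, 4) + (6 + 5)*(-3)) = ((6 - 6)*1)*((-2*(-2))*(4*4) + (6 + 5)*(-3)) = (0*1)*(4*16 + 11*(-3)) = 0*(64 - 33) = 0*31 = 0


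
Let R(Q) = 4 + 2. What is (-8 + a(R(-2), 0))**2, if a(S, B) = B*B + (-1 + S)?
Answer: 9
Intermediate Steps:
R(Q) = 6
a(S, B) = -1 + S + B**2 (a(S, B) = B**2 + (-1 + S) = -1 + S + B**2)
(-8 + a(R(-2), 0))**2 = (-8 + (-1 + 6 + 0**2))**2 = (-8 + (-1 + 6 + 0))**2 = (-8 + 5)**2 = (-3)**2 = 9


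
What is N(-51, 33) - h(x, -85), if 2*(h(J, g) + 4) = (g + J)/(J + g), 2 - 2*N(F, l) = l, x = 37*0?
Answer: -12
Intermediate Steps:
x = 0
N(F, l) = 1 - l/2
h(J, g) = -7/2 (h(J, g) = -4 + ((g + J)/(J + g))/2 = -4 + ((J + g)/(J + g))/2 = -4 + (1/2)*1 = -4 + 1/2 = -7/2)
N(-51, 33) - h(x, -85) = (1 - 1/2*33) - 1*(-7/2) = (1 - 33/2) + 7/2 = -31/2 + 7/2 = -12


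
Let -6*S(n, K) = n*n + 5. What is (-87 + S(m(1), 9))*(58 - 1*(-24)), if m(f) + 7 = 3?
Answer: -7421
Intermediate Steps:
m(f) = -4 (m(f) = -7 + 3 = -4)
S(n, K) = -5/6 - n**2/6 (S(n, K) = -(n*n + 5)/6 = -(n**2 + 5)/6 = -(5 + n**2)/6 = -5/6 - n**2/6)
(-87 + S(m(1), 9))*(58 - 1*(-24)) = (-87 + (-5/6 - 1/6*(-4)**2))*(58 - 1*(-24)) = (-87 + (-5/6 - 1/6*16))*(58 + 24) = (-87 + (-5/6 - 8/3))*82 = (-87 - 7/2)*82 = -181/2*82 = -7421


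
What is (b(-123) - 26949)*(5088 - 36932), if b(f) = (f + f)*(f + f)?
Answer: -1068907548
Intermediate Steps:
b(f) = 4*f² (b(f) = (2*f)*(2*f) = 4*f²)
(b(-123) - 26949)*(5088 - 36932) = (4*(-123)² - 26949)*(5088 - 36932) = (4*15129 - 26949)*(-31844) = (60516 - 26949)*(-31844) = 33567*(-31844) = -1068907548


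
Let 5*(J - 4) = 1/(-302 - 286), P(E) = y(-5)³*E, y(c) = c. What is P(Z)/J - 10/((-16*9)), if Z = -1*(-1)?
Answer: -26401205/846648 ≈ -31.183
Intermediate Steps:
Z = 1
P(E) = -125*E (P(E) = (-5)³*E = -125*E)
J = 11759/2940 (J = 4 + 1/(5*(-302 - 286)) = 4 + (⅕)/(-588) = 4 + (⅕)*(-1/588) = 4 - 1/2940 = 11759/2940 ≈ 3.9997)
P(Z)/J - 10/((-16*9)) = (-125*1)/(11759/2940) - 10/((-16*9)) = -125*2940/11759 - 10/(-144) = -367500/11759 - 10*(-1/144) = -367500/11759 + 5/72 = -26401205/846648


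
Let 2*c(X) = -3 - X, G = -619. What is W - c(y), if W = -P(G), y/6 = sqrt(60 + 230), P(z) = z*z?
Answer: -766319/2 + 3*sqrt(290) ≈ -3.8311e+5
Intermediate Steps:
P(z) = z**2
y = 6*sqrt(290) (y = 6*sqrt(60 + 230) = 6*sqrt(290) ≈ 102.18)
W = -383161 (W = -1*(-619)**2 = -1*383161 = -383161)
c(X) = -3/2 - X/2 (c(X) = (-3 - X)/2 = -3/2 - X/2)
W - c(y) = -383161 - (-3/2 - 3*sqrt(290)) = -383161 + (3/2 + 3*sqrt(290)) = -766319/2 + 3*sqrt(290)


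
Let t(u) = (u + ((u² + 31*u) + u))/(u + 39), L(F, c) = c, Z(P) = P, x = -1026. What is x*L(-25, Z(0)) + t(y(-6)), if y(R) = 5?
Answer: 95/22 ≈ 4.3182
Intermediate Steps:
t(u) = (u² + 33*u)/(39 + u) (t(u) = (u + (u² + 32*u))/(39 + u) = (u² + 33*u)/(39 + u))
x*L(-25, Z(0)) + t(y(-6)) = -1026*0 + 5*(33 + 5)/(39 + 5) = 0 + 5*38/44 = 0 + 5*(1/44)*38 = 0 + 95/22 = 95/22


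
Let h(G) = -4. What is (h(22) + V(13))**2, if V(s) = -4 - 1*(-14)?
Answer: 36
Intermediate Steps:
V(s) = 10 (V(s) = -4 + 14 = 10)
(h(22) + V(13))**2 = (-4 + 10)**2 = 6**2 = 36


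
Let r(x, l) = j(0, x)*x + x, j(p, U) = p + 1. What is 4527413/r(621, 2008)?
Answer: 4527413/1242 ≈ 3645.3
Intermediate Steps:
j(p, U) = 1 + p
r(x, l) = 2*x (r(x, l) = (1 + 0)*x + x = 1*x + x = x + x = 2*x)
4527413/r(621, 2008) = 4527413/((2*621)) = 4527413/1242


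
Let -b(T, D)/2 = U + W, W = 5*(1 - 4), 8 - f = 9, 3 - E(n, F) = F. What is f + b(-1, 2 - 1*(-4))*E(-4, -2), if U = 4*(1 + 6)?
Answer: -131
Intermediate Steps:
E(n, F) = 3 - F
U = 28 (U = 4*7 = 28)
f = -1 (f = 8 - 1*9 = 8 - 9 = -1)
W = -15 (W = 5*(-3) = -15)
b(T, D) = -26 (b(T, D) = -2*(28 - 15) = -2*13 = -26)
f + b(-1, 2 - 1*(-4))*E(-4, -2) = -1 - 26*(3 - 1*(-2)) = -1 - 26*(3 + 2) = -1 - 26*5 = -1 - 130 = -131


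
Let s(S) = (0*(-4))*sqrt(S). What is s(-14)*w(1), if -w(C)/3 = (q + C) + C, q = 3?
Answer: 0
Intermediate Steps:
w(C) = -9 - 6*C (w(C) = -3*((3 + C) + C) = -3*(3 + 2*C) = -9 - 6*C)
s(S) = 0 (s(S) = 0*sqrt(S) = 0)
s(-14)*w(1) = 0*(-9 - 6*1) = 0*(-9 - 6) = 0*(-15) = 0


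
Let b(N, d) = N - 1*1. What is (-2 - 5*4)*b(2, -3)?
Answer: -22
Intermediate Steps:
b(N, d) = -1 + N (b(N, d) = N - 1 = -1 + N)
(-2 - 5*4)*b(2, -3) = (-2 - 5*4)*(-1 + 2) = (-2 - 20)*1 = -22*1 = -22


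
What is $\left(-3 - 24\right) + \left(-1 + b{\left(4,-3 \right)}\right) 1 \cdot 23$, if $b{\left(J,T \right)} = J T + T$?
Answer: $-395$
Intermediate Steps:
$b{\left(J,T \right)} = T + J T$
$\left(-3 - 24\right) + \left(-1 + b{\left(4,-3 \right)}\right) 1 \cdot 23 = \left(-3 - 24\right) + \left(-1 - 3 \left(1 + 4\right)\right) 1 \cdot 23 = \left(-3 - 24\right) + \left(-1 - 15\right) 1 \cdot 23 = -27 + \left(-1 - 15\right) 1 \cdot 23 = -27 + \left(-16\right) 1 \cdot 23 = -27 - 368 = -395$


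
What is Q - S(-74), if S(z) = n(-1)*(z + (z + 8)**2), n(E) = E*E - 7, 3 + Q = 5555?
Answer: 31244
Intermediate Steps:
Q = 5552 (Q = -3 + 5555 = 5552)
n(E) = -7 + E**2 (n(E) = E**2 - 7 = -7 + E**2)
S(z) = -6*z - 6*(8 + z)**2 (S(z) = (-7 + (-1)**2)*(z + (z + 8)**2) = (-7 + 1)*(z + (8 + z)**2) = -6*(z + (8 + z)**2) = -6*z - 6*(8 + z)**2)
Q - S(-74) = 5552 - (-6*(-74) - 6*(8 - 74)**2) = 5552 - (444 - 6*(-66)**2) = 5552 - (444 - 6*4356) = 5552 - (444 - 26136) = 5552 - 1*(-25692) = 5552 + 25692 = 31244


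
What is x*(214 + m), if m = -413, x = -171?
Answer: 34029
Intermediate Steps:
x*(214 + m) = -171*(214 - 413) = -171*(-199) = 34029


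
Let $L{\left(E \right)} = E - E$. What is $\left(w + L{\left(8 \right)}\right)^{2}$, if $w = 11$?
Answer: $121$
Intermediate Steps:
$L{\left(E \right)} = 0$
$\left(w + L{\left(8 \right)}\right)^{2} = \left(11 + 0\right)^{2} = 11^{2} = 121$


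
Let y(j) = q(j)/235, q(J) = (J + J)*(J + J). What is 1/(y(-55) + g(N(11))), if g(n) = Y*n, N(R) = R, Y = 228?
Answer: 47/120296 ≈ 0.00039070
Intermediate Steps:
q(J) = 4*J² (q(J) = (2*J)*(2*J) = 4*J²)
y(j) = 4*j²/235 (y(j) = (4*j²)/235 = (4*j²)*(1/235) = 4*j²/235)
g(n) = 228*n
1/(y(-55) + g(N(11))) = 1/((4/235)*(-55)² + 228*11) = 1/((4/235)*3025 + 2508) = 1/(2420/47 + 2508) = 1/(120296/47) = 47/120296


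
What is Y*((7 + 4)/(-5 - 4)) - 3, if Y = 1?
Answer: -38/9 ≈ -4.2222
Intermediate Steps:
Y*((7 + 4)/(-5 - 4)) - 3 = 1*((7 + 4)/(-5 - 4)) - 3 = 1*(11/(-9)) - 3 = 1*(11*(-⅑)) - 3 = 1*(-11/9) - 3 = -11/9 - 3 = -38/9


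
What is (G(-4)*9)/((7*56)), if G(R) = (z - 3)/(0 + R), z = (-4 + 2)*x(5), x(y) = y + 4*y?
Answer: 477/1568 ≈ 0.30421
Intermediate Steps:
x(y) = 5*y
z = -50 (z = (-4 + 2)*(5*5) = -2*25 = -50)
G(R) = -53/R (G(R) = (-50 - 3)/(0 + R) = -53/R)
(G(-4)*9)/((7*56)) = (-53/(-4)*9)/((7*56)) = (-53*(-¼)*9)/392 = ((53/4)*9)*(1/392) = (477/4)*(1/392) = 477/1568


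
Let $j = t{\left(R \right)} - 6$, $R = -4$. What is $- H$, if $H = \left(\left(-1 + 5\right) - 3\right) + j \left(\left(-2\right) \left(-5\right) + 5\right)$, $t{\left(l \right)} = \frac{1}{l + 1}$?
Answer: $94$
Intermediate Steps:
$t{\left(l \right)} = \frac{1}{1 + l}$
$j = - \frac{19}{3}$ ($j = \frac{1}{1 - 4} - 6 = \frac{1}{-3} - 6 = - \frac{1}{3} - 6 = - \frac{19}{3} \approx -6.3333$)
$H = -94$ ($H = \left(\left(-1 + 5\right) - 3\right) - \frac{19 \left(\left(-2\right) \left(-5\right) + 5\right)}{3} = \left(4 - 3\right) - \frac{19 \left(10 + 5\right)}{3} = 1 - 95 = -94$)
$- H = \left(-1\right) \left(-94\right) = 94$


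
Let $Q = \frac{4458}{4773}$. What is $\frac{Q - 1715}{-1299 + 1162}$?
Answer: $\frac{2727079}{217967} \approx 12.511$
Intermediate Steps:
$Q = \frac{1486}{1591}$ ($Q = 4458 \cdot \frac{1}{4773} = \frac{1486}{1591} \approx 0.934$)
$\frac{Q - 1715}{-1299 + 1162} = \frac{\frac{1486}{1591} - 1715}{-1299 + 1162} = - \frac{2727079}{1591 \left(-137\right)} = \left(- \frac{2727079}{1591}\right) \left(- \frac{1}{137}\right) = \frac{2727079}{217967}$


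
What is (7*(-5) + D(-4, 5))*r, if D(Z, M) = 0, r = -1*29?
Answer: 1015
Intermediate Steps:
r = -29
(7*(-5) + D(-4, 5))*r = (7*(-5) + 0)*(-29) = (-35 + 0)*(-29) = -35*(-29) = 1015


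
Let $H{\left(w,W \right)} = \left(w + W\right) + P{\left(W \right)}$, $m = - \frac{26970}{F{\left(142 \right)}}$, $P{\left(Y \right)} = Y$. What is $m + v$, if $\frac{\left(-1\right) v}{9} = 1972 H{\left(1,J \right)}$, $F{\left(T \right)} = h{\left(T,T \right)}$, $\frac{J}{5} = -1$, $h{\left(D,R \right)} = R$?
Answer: $\frac{11327487}{71} \approx 1.5954 \cdot 10^{5}$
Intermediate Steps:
$J = -5$ ($J = 5 \left(-1\right) = -5$)
$F{\left(T \right)} = T$
$m = - \frac{13485}{71}$ ($m = - \frac{26970}{142} = \left(-26970\right) \frac{1}{142} = - \frac{13485}{71} \approx -189.93$)
$H{\left(w,W \right)} = w + 2 W$ ($H{\left(w,W \right)} = \left(w + W\right) + W = \left(W + w\right) + W = w + 2 W$)
$v = 159732$ ($v = - 9 \cdot 1972 \left(1 + 2 \left(-5\right)\right) = - 9 \cdot 1972 \left(1 - 10\right) = - 9 \cdot 1972 \left(-9\right) = \left(-9\right) \left(-17748\right) = 159732$)
$m + v = - \frac{13485}{71} + 159732 = \frac{11327487}{71}$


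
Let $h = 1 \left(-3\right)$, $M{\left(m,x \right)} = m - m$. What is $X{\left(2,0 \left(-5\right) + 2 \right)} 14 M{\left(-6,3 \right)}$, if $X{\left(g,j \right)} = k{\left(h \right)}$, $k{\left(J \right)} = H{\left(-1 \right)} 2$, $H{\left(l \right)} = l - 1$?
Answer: $0$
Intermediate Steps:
$H{\left(l \right)} = -1 + l$
$M{\left(m,x \right)} = 0$
$h = -3$
$k{\left(J \right)} = -4$ ($k{\left(J \right)} = \left(-1 - 1\right) 2 = \left(-2\right) 2 = -4$)
$X{\left(g,j \right)} = -4$
$X{\left(2,0 \left(-5\right) + 2 \right)} 14 M{\left(-6,3 \right)} = \left(-4\right) 14 \cdot 0 = \left(-56\right) 0 = 0$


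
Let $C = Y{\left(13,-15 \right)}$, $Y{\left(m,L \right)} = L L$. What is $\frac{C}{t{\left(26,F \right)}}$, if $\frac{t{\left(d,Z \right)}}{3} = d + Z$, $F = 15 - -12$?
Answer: $\frac{75}{53} \approx 1.4151$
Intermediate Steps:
$Y{\left(m,L \right)} = L^{2}$
$F = 27$ ($F = 15 + 12 = 27$)
$t{\left(d,Z \right)} = 3 Z + 3 d$ ($t{\left(d,Z \right)} = 3 \left(d + Z\right) = 3 \left(Z + d\right) = 3 Z + 3 d$)
$C = 225$ ($C = \left(-15\right)^{2} = 225$)
$\frac{C}{t{\left(26,F \right)}} = \frac{225}{3 \cdot 27 + 3 \cdot 26} = \frac{225}{81 + 78} = \frac{225}{159} = 225 \cdot \frac{1}{159} = \frac{75}{53}$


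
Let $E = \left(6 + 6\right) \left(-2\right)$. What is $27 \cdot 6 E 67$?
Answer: $-260496$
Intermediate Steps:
$E = -24$ ($E = 12 \left(-2\right) = -24$)
$27 \cdot 6 E 67 = 27 \cdot 6 \left(-24\right) 67 = 162 \left(-24\right) 67 = \left(-3888\right) 67 = -260496$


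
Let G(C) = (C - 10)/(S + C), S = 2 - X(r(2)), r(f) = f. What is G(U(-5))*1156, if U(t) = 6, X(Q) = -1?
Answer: -4624/9 ≈ -513.78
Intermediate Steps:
S = 3 (S = 2 - 1*(-1) = 2 + 1 = 3)
G(C) = (-10 + C)/(3 + C) (G(C) = (C - 10)/(3 + C) = (-10 + C)/(3 + C))
G(U(-5))*1156 = ((-10 + 6)/(3 + 6))*1156 = (-4/9)*1156 = ((⅑)*(-4))*1156 = -4/9*1156 = -4624/9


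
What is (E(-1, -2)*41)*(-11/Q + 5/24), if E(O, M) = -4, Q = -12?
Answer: -369/2 ≈ -184.50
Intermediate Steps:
(E(-1, -2)*41)*(-11/Q + 5/24) = (-4*41)*(-11/(-12) + 5/24) = -164*(-11*(-1/12) + 5*(1/24)) = -164*(11/12 + 5/24) = -164*9/8 = -369/2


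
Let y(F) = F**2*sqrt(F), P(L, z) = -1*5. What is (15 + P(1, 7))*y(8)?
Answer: 1280*sqrt(2) ≈ 1810.2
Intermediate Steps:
P(L, z) = -5
y(F) = F**(5/2)
(15 + P(1, 7))*y(8) = (15 - 5)*8**(5/2) = 10*(128*sqrt(2)) = 1280*sqrt(2)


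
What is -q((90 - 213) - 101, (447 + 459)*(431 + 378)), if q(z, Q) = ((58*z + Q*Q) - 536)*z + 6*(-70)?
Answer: 120337627780132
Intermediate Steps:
q(z, Q) = -420 + z*(-536 + Q² + 58*z) (q(z, Q) = ((58*z + Q²) - 536)*z - 420 = ((Q² + 58*z) - 536)*z - 420 = (-536 + Q² + 58*z)*z - 420 = z*(-536 + Q² + 58*z) - 420 = -420 + z*(-536 + Q² + 58*z))
-q((90 - 213) - 101, (447 + 459)*(431 + 378)) = -(-420 - 536*((90 - 213) - 101) + 58*((90 - 213) - 101)² + ((90 - 213) - 101)*((447 + 459)*(431 + 378))²) = -(-420 - 536*(-123 - 101) + 58*(-123 - 101)² + (-123 - 101)*(906*809)²) = -(-420 - 536*(-224) + 58*(-224)² - 224*732954²) = -(-420 + 120064 + 58*50176 - 224*537221566116) = -(-420 + 120064 + 2910208 - 120337630809984) = -1*(-120337627780132) = 120337627780132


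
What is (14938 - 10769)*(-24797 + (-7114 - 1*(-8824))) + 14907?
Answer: -96234796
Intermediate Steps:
(14938 - 10769)*(-24797 + (-7114 - 1*(-8824))) + 14907 = 4169*(-24797 + (-7114 + 8824)) + 14907 = 4169*(-24797 + 1710) + 14907 = 4169*(-23087) + 14907 = -96249703 + 14907 = -96234796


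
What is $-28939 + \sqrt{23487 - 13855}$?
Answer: $-28939 + 4 \sqrt{602} \approx -28841.0$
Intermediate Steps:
$-28939 + \sqrt{23487 - 13855} = -28939 + \sqrt{9632} = -28939 + 4 \sqrt{602}$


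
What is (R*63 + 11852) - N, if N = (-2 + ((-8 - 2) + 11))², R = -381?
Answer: -12152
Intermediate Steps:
N = 1 (N = (-2 + (-10 + 11))² = (-2 + 1)² = (-1)² = 1)
(R*63 + 11852) - N = (-381*63 + 11852) - 1*1 = (-24003 + 11852) - 1 = -12151 - 1 = -12152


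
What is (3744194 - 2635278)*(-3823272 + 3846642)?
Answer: 25915366920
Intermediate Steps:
(3744194 - 2635278)*(-3823272 + 3846642) = 1108916*23370 = 25915366920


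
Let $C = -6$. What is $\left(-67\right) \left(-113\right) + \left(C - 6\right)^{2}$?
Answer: $7715$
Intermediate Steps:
$\left(-67\right) \left(-113\right) + \left(C - 6\right)^{2} = \left(-67\right) \left(-113\right) + \left(-6 - 6\right)^{2} = 7571 + \left(-12\right)^{2} = 7571 + 144 = 7715$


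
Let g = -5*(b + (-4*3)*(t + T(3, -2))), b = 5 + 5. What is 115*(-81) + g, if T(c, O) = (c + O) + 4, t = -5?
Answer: -9365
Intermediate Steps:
T(c, O) = 4 + O + c (T(c, O) = (O + c) + 4 = 4 + O + c)
b = 10
g = -50 (g = -5*(10 + (-4*3)*(-5 + (4 - 2 + 3))) = -5*(10 - 12*(-5 + 5)) = -5*(10 - 12*0) = -5*(10 + 0) = -5*10 = -50)
115*(-81) + g = 115*(-81) - 50 = -9315 - 50 = -9365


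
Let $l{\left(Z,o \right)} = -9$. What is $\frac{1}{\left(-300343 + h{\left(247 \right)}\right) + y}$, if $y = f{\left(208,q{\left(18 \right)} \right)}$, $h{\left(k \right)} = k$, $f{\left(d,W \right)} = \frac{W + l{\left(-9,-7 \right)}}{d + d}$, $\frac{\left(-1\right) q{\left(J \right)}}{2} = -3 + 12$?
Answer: $- \frac{416}{124839963} \approx -3.3323 \cdot 10^{-6}$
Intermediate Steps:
$q{\left(J \right)} = -18$ ($q{\left(J \right)} = - 2 \left(-3 + 12\right) = \left(-2\right) 9 = -18$)
$f{\left(d,W \right)} = \frac{-9 + W}{2 d}$ ($f{\left(d,W \right)} = \frac{W - 9}{d + d} = \frac{-9 + W}{2 d}$)
$y = - \frac{27}{416}$ ($y = \frac{-9 - 18}{2 \cdot 208} = \frac{1}{2} \cdot \frac{1}{208} \left(-27\right) = - \frac{27}{416} \approx -0.064904$)
$\frac{1}{\left(-300343 + h{\left(247 \right)}\right) + y} = \frac{1}{\left(-300343 + 247\right) - \frac{27}{416}} = \frac{1}{-300096 - \frac{27}{416}} = \frac{1}{- \frac{124839963}{416}} = - \frac{416}{124839963}$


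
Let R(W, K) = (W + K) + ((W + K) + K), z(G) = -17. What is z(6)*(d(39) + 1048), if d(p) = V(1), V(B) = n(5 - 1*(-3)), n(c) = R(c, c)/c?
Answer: -17901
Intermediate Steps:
R(W, K) = 2*W + 3*K (R(W, K) = (K + W) + ((K + W) + K) = (K + W) + (W + 2*K) = 2*W + 3*K)
n(c) = 5 (n(c) = (2*c + 3*c)/c = (5*c)/c = 5)
V(B) = 5
d(p) = 5
z(6)*(d(39) + 1048) = -17*(5 + 1048) = -17*1053 = -17901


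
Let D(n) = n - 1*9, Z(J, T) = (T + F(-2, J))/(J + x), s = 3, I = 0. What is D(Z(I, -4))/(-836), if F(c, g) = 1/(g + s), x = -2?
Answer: 43/5016 ≈ 0.0085726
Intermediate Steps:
F(c, g) = 1/(3 + g) (F(c, g) = 1/(g + 3) = 1/(3 + g))
Z(J, T) = (T + 1/(3 + J))/(-2 + J) (Z(J, T) = (T + 1/(3 + J))/(J - 2) = (T + 1/(3 + J))/(-2 + J))
D(n) = -9 + n (D(n) = n - 9 = -9 + n)
D(Z(I, -4))/(-836) = (-9 + (1 - 4*(3 + 0))/((-2 + 0)*(3 + 0)))/(-836) = (-9 + (1 - 4*3)/(-2*3))*(-1/836) = (-9 - ½*⅓*(1 - 12))*(-1/836) = (-9 - ½*⅓*(-11))*(-1/836) = (-9 + 11/6)*(-1/836) = -43/6*(-1/836) = 43/5016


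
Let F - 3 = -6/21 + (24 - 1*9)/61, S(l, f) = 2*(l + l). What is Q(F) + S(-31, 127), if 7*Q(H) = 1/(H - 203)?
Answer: -10591769/85417 ≈ -124.00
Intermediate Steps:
S(l, f) = 4*l (S(l, f) = 2*(2*l) = 4*l)
F = 1264/427 (F = 3 + (-6/21 + (24 - 1*9)/61) = 3 + (-6*1/21 + (24 - 9)*(1/61)) = 3 + (-2/7 + 15*(1/61)) = 3 + (-2/7 + 15/61) = 3 - 17/427 = 1264/427 ≈ 2.9602)
Q(H) = 1/(7*(-203 + H)) (Q(H) = 1/(7*(H - 203)) = 1/(7*(-203 + H)))
Q(F) + S(-31, 127) = 1/(7*(-203 + 1264/427)) + 4*(-31) = 1/(7*(-85417/427)) - 124 = (⅐)*(-427/85417) - 124 = -61/85417 - 124 = -10591769/85417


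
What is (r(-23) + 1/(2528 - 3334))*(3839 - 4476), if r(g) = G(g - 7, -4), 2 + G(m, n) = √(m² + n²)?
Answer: 79037/62 - 1274*√229 ≈ -18004.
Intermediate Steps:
G(m, n) = -2 + √(m² + n²)
r(g) = -2 + √(16 + (-7 + g)²) (r(g) = -2 + √((g - 7)² + (-4)²) = -2 + √((-7 + g)² + 16) = -2 + √(16 + (-7 + g)²))
(r(-23) + 1/(2528 - 3334))*(3839 - 4476) = ((-2 + √(16 + (-7 - 23)²)) + 1/(2528 - 3334))*(3839 - 4476) = ((-2 + √(16 + (-30)²)) + 1/(-806))*(-637) = ((-2 + √(16 + 900)) - 1/806)*(-637) = ((-2 + √916) - 1/806)*(-637) = ((-2 + 2*√229) - 1/806)*(-637) = (-1613/806 + 2*√229)*(-637) = 79037/62 - 1274*√229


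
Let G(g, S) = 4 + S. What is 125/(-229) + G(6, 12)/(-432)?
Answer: -3604/6183 ≈ -0.58289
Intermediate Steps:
125/(-229) + G(6, 12)/(-432) = 125/(-229) + (4 + 12)/(-432) = 125*(-1/229) + 16*(-1/432) = -125/229 - 1/27 = -3604/6183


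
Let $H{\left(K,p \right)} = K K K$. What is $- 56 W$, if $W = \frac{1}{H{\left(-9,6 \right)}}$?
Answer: $\frac{56}{729} \approx 0.076818$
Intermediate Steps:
$H{\left(K,p \right)} = K^{3}$ ($H{\left(K,p \right)} = K^{2} K = K^{3}$)
$W = - \frac{1}{729}$ ($W = \frac{1}{\left(-9\right)^{3}} = \frac{1}{-729} = - \frac{1}{729} \approx -0.0013717$)
$- 56 W = \left(-56\right) \left(- \frac{1}{729}\right) = \frac{56}{729}$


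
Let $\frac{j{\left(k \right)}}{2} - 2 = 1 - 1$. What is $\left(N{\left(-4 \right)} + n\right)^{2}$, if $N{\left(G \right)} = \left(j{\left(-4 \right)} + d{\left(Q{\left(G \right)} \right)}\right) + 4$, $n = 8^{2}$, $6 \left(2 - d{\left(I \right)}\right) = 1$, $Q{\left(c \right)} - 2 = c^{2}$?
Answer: $\frac{196249}{36} \approx 5451.4$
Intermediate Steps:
$j{\left(k \right)} = 4$ ($j{\left(k \right)} = 4 + 2 \left(1 - 1\right) = 4 + 2 \cdot 0 = 4 + 0 = 4$)
$Q{\left(c \right)} = 2 + c^{2}$
$d{\left(I \right)} = \frac{11}{6}$ ($d{\left(I \right)} = 2 - \frac{1}{6} = \frac{11}{6}$)
$n = 64$
$N{\left(G \right)} = \frac{59}{6}$ ($N{\left(G \right)} = \left(4 + \frac{11}{6}\right) + 4 = \frac{35}{6} + 4 = \frac{59}{6}$)
$\left(N{\left(-4 \right)} + n\right)^{2} = \left(\frac{59}{6} + 64\right)^{2} = \left(\frac{443}{6}\right)^{2} = \frac{196249}{36}$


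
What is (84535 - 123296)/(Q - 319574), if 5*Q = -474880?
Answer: 38761/414550 ≈ 0.093501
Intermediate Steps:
Q = -94976 (Q = (1/5)*(-474880) = -94976)
(84535 - 123296)/(Q - 319574) = (84535 - 123296)/(-94976 - 319574) = -38761/(-414550) = -38761*(-1/414550) = 38761/414550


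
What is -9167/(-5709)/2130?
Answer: 9167/12160170 ≈ 0.00075385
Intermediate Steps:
-9167/(-5709)/2130 = -9167*(-1/5709)*(1/2130) = (9167/5709)*(1/2130) = 9167/12160170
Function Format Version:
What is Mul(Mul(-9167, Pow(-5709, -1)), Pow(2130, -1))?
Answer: Rational(9167, 12160170) ≈ 0.00075385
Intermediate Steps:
Mul(Mul(-9167, Pow(-5709, -1)), Pow(2130, -1)) = Mul(Mul(-9167, Rational(-1, 5709)), Rational(1, 2130)) = Mul(Rational(9167, 5709), Rational(1, 2130)) = Rational(9167, 12160170)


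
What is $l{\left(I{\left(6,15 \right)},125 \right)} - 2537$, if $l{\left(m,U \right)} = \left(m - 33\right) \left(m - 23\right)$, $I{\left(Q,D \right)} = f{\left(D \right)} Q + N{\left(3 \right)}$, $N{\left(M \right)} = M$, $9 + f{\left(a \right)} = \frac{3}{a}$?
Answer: $\frac{87271}{25} \approx 3490.8$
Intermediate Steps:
$f{\left(a \right)} = -9 + \frac{3}{a}$
$I{\left(Q,D \right)} = 3 + Q \left(-9 + \frac{3}{D}\right)$ ($I{\left(Q,D \right)} = \left(-9 + \frac{3}{D}\right) Q + 3 = Q \left(-9 + \frac{3}{D}\right) + 3 = 3 + Q \left(-9 + \frac{3}{D}\right)$)
$l{\left(m,U \right)} = \left(-33 + m\right) \left(-23 + m\right)$
$l{\left(I{\left(6,15 \right)},125 \right)} - 2537 = \left(759 + \left(3 - 54 + 3 \cdot 6 \cdot \frac{1}{15}\right)^{2} - 56 \left(3 - 54 + 3 \cdot 6 \cdot \frac{1}{15}\right)\right) - 2537 = \left(759 + \left(3 - 54 + \frac{6}{5}\right)^{2} - 56 \left(3 - 54 + \frac{6}{5}\right)\right) - 2537 = \left(759 + \left(- \frac{249}{5}\right)^{2} - - \frac{13944}{5}\right) - 2537 = \left(759 + \frac{62001}{25} + \frac{13944}{5}\right) - 2537 = \frac{150696}{25} - 2537 = \frac{87271}{25}$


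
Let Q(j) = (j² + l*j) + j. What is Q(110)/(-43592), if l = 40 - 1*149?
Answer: -55/10898 ≈ -0.0050468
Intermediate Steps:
l = -109 (l = 40 - 149 = -109)
Q(j) = j² - 108*j (Q(j) = (j² - 109*j) + j = j² - 108*j)
Q(110)/(-43592) = (110*(-108 + 110))/(-43592) = (110*2)*(-1/43592) = 220*(-1/43592) = -55/10898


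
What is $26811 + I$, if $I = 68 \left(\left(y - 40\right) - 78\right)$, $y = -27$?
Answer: $16951$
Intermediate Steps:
$I = -9860$ ($I = 68 \left(\left(-27 - 40\right) - 78\right) = 68 \left(-67 - 78\right) = 68 \left(-145\right) = -9860$)
$26811 + I = 26811 - 9860 = 16951$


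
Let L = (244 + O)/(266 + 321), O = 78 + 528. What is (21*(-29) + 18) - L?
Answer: -347767/587 ≈ -592.45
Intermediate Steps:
O = 606
L = 850/587 (L = (244 + 606)/(266 + 321) = 850/587 ≈ 1.4480)
(21*(-29) + 18) - L = (21*(-29) + 18) - 1*850/587 = (-609 + 18) - 850/587 = -591 - 850/587 = -347767/587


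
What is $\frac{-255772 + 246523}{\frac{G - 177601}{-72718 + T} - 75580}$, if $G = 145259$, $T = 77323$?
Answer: $\frac{42591645}{348078242} \approx 0.12236$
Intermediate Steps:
$\frac{-255772 + 246523}{\frac{G - 177601}{-72718 + T} - 75580} = \frac{-255772 + 246523}{\frac{145259 - 177601}{-72718 + 77323} - 75580} = - \frac{9249}{- \frac{32342}{4605} - 75580} = - \frac{9249}{- \frac{348078242}{4605}} = \left(-9249\right) \left(- \frac{4605}{348078242}\right) = \frac{42591645}{348078242}$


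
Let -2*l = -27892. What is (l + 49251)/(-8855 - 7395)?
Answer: -63197/16250 ≈ -3.8890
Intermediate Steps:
l = 13946 (l = -½*(-27892) = 13946)
(l + 49251)/(-8855 - 7395) = (13946 + 49251)/(-8855 - 7395) = 63197/(-16250) = 63197*(-1/16250) = -63197/16250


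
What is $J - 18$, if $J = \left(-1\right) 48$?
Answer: $-66$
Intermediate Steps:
$J = -48$
$J - 18 = -48 - 18 = -66$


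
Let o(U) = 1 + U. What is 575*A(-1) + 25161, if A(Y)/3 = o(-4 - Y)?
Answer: 21711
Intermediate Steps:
A(Y) = -9 - 3*Y (A(Y) = 3*(1 + (-4 - Y)) = 3*(-3 - Y) = -9 - 3*Y)
575*A(-1) + 25161 = 575*(-9 - 3*(-1)) + 25161 = 575*(-9 + 3) + 25161 = 575*(-6) + 25161 = -3450 + 25161 = 21711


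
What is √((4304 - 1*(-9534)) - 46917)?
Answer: I*√33079 ≈ 181.88*I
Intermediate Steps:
√((4304 - 1*(-9534)) - 46917) = √((4304 + 9534) - 46917) = √(13838 - 46917) = √(-33079) = I*√33079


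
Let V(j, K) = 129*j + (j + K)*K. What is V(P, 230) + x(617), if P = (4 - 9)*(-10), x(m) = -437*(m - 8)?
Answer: -195283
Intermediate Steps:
x(m) = 3496 - 437*m (x(m) = -437*(-8 + m) = 3496 - 437*m)
P = 50 (P = -5*(-10) = 50)
V(j, K) = 129*j + K*(K + j) (V(j, K) = 129*j + (K + j)*K = 129*j + K*(K + j))
V(P, 230) + x(617) = (230² + 129*50 + 230*50) + (3496 - 437*617) = (52900 + 6450 + 11500) + (3496 - 269629) = 70850 - 266133 = -195283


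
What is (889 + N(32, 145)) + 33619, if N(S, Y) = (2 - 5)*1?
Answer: 34505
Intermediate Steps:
N(S, Y) = -3 (N(S, Y) = -3*1 = -3)
(889 + N(32, 145)) + 33619 = (889 - 3) + 33619 = 886 + 33619 = 34505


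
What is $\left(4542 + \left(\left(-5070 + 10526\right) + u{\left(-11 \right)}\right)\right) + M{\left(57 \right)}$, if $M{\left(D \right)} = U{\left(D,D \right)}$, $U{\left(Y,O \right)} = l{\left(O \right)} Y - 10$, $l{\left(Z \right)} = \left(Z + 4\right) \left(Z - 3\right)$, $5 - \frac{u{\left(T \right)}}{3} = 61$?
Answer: $197578$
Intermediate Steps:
$u{\left(T \right)} = -168$ ($u{\left(T \right)} = 15 - 183 = -168$)
$l{\left(Z \right)} = \left(-3 + Z\right) \left(4 + Z\right)$ ($l{\left(Z \right)} = \left(4 + Z\right) \left(-3 + Z\right) = \left(-3 + Z\right) \left(4 + Z\right)$)
$U{\left(Y,O \right)} = -10 + Y \left(-12 + O + O^{2}\right)$ ($U{\left(Y,O \right)} = \left(-12 + O + O^{2}\right) Y - 10 = Y \left(-12 + O + O^{2}\right) - 10 = -10 + Y \left(-12 + O + O^{2}\right)$)
$M{\left(D \right)} = -10 + D \left(-12 + D + D^{2}\right)$
$\left(4542 + \left(\left(-5070 + 10526\right) + u{\left(-11 \right)}\right)\right) + M{\left(57 \right)} = \left(4542 + \left(\left(-5070 + 10526\right) - 168\right)\right) - \left(10 - 57 \left(-12 + 57 + 57^{2}\right)\right) = \left(4542 + \left(5456 - 168\right)\right) - \left(10 - 57 \left(-12 + 57 + 3249\right)\right) = \left(4542 + 5288\right) + \left(-10 + 57 \cdot 3294\right) = 9830 + \left(-10 + 187758\right) = 9830 + 187748 = 197578$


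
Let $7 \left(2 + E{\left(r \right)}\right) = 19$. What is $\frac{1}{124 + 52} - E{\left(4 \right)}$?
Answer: $- \frac{873}{1232} \approx -0.7086$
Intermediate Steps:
$E{\left(r \right)} = \frac{5}{7}$ ($E{\left(r \right)} = -2 + \frac{1}{7} \cdot 19 = -2 + \frac{19}{7} = \frac{5}{7}$)
$\frac{1}{124 + 52} - E{\left(4 \right)} = \frac{1}{124 + 52} - \frac{5}{7} = \frac{1}{176} - \frac{5}{7} = - \frac{873}{1232}$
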